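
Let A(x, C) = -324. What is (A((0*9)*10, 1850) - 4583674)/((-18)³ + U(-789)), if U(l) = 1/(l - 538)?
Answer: 6082965346/7739065 ≈ 786.01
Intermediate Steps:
U(l) = 1/(-538 + l)
(A((0*9)*10, 1850) - 4583674)/((-18)³ + U(-789)) = (-324 - 4583674)/((-18)³ + 1/(-538 - 789)) = -4583998/(-5832 + 1/(-1327)) = -4583998/(-5832 - 1/1327) = -4583998/(-7739065/1327) = -4583998*(-1327/7739065) = 6082965346/7739065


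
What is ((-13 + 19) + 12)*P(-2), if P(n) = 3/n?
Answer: -27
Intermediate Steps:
((-13 + 19) + 12)*P(-2) = ((-13 + 19) + 12)*(3/(-2)) = (6 + 12)*(3*(-½)) = 18*(-3/2) = -27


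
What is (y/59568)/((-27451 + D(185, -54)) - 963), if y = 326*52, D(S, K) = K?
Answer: -2119/211972728 ≈ -9.9966e-6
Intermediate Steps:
y = 16952
(y/59568)/((-27451 + D(185, -54)) - 963) = (16952/59568)/((-27451 - 54) - 963) = (16952*(1/59568))/(-27505 - 963) = (2119/7446)/(-28468) = (2119/7446)*(-1/28468) = -2119/211972728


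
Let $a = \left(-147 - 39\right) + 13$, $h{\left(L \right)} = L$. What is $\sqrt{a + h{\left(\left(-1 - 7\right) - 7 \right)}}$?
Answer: $2 i \sqrt{47} \approx 13.711 i$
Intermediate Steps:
$a = -173$ ($a = -186 + 13 = -173$)
$\sqrt{a + h{\left(\left(-1 - 7\right) - 7 \right)}} = \sqrt{-173 - 15} = \sqrt{-188} = 2 i \sqrt{47}$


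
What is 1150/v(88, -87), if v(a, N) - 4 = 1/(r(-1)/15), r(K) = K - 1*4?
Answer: 1150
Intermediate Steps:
r(K) = -4 + K (r(K) = K - 4 = -4 + K)
v(a, N) = 1 (v(a, N) = 4 + 1/((-4 - 1)/15) = 4 + 1/(-5*1/15) = 4 + 1/(-⅓) = 4 - 3 = 1)
1150/v(88, -87) = 1150/1 = 1150*1 = 1150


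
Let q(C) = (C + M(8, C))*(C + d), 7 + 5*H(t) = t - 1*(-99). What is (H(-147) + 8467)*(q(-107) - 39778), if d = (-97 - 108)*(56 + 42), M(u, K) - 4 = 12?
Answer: 15205147944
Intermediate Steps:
M(u, K) = 16 (M(u, K) = 4 + 12 = 16)
d = -20090 (d = -205*98 = -20090)
H(t) = 92/5 + t/5 (H(t) = -7/5 + (t - 1*(-99))/5 = -7/5 + (t + 99)/5 = -7/5 + (99 + t)/5 = -7/5 + (99/5 + t/5) = 92/5 + t/5)
q(C) = (-20090 + C)*(16 + C) (q(C) = (C + 16)*(C - 20090) = (16 + C)*(-20090 + C) = (-20090 + C)*(16 + C))
(H(-147) + 8467)*(q(-107) - 39778) = ((92/5 + (⅕)*(-147)) + 8467)*((-321440 + (-107)² - 20074*(-107)) - 39778) = ((92/5 - 147/5) + 8467)*((-321440 + 11449 + 2147918) - 39778) = (-11 + 8467)*(1837927 - 39778) = 8456*1798149 = 15205147944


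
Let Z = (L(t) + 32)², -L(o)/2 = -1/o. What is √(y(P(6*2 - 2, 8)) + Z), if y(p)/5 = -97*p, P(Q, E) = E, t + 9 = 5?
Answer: I*√11551/2 ≈ 53.738*I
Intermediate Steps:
t = -4 (t = -9 + 5 = -4)
L(o) = 2/o (L(o) = -(-2)/o = 2/o)
y(p) = -485*p (y(p) = 5*(-97*p) = -485*p)
Z = 3969/4 (Z = (2/(-4) + 32)² = (2*(-¼) + 32)² = (-½ + 32)² = (63/2)² = 3969/4 ≈ 992.25)
√(y(P(6*2 - 2, 8)) + Z) = √(-485*8 + 3969/4) = √(-3880 + 3969/4) = √(-11551/4) = I*√11551/2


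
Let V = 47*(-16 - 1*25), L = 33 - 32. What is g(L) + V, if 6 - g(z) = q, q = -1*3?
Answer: -1918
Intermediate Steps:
q = -3
L = 1
g(z) = 9 (g(z) = 6 - 1*(-3) = 6 + 3 = 9)
V = -1927 (V = 47*(-16 - 25) = 47*(-41) = -1927)
g(L) + V = 9 - 1927 = -1918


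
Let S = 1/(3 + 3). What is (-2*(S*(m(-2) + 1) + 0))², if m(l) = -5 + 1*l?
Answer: 4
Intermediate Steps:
m(l) = -5 + l
S = ⅙ (S = 1/6 = ⅙ ≈ 0.16667)
(-2*(S*(m(-2) + 1) + 0))² = (-2*(((-5 - 2) + 1)/6 + 0))² = (-2*((-7 + 1)/6 + 0))² = (-2*((⅙)*(-6) + 0))² = (-2*(-1 + 0))² = (-2*(-1))² = 2² = 4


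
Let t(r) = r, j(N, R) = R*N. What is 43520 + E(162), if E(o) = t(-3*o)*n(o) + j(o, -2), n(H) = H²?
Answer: -12711388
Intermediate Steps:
j(N, R) = N*R
E(o) = -3*o³ - 2*o (E(o) = (-3*o)*o² + o*(-2) = -3*o³ - 2*o)
43520 + E(162) = 43520 + 162*(-2 - 3*162²) = 43520 + 162*(-2 - 3*26244) = 43520 + 162*(-2 - 78732) = 43520 + 162*(-78734) = 43520 - 12754908 = -12711388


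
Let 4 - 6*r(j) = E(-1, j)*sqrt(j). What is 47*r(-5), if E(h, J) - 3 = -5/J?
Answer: 94/3 - 94*I*sqrt(5)/3 ≈ 31.333 - 70.063*I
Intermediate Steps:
E(h, J) = 3 - 5/J
r(j) = 2/3 - sqrt(j)*(3 - 5/j)/6 (r(j) = 2/3 - (3 - 5/j)*sqrt(j)/6 = 2/3 - sqrt(j)*(3 - 5/j)/6)
47*r(-5) = 47*((5 - 3*(-5) + 4*sqrt(-5))/(6*sqrt(-5))) = 47*((-I*sqrt(5)/5)*(5 + 15 + 4*(I*sqrt(5)))/6) = 47*((-I*sqrt(5)/5)*(5 + 15 + 4*I*sqrt(5))/6) = 47*((-I*sqrt(5)/5)*(20 + 4*I*sqrt(5))/6) = 47*(-I*sqrt(5)*(20 + 4*I*sqrt(5))/30) = -47*I*sqrt(5)*(20 + 4*I*sqrt(5))/30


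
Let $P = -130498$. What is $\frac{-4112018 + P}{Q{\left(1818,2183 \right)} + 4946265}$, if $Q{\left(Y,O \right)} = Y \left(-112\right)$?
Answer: $- \frac{1414172}{1580883} \approx -0.89455$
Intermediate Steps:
$Q{\left(Y,O \right)} = - 112 Y$
$\frac{-4112018 + P}{Q{\left(1818,2183 \right)} + 4946265} = \frac{-4112018 - 130498}{\left(-112\right) 1818 + 4946265} = - \frac{4242516}{-203616 + 4946265} = - \frac{4242516}{4742649} = \left(-4242516\right) \frac{1}{4742649} = - \frac{1414172}{1580883}$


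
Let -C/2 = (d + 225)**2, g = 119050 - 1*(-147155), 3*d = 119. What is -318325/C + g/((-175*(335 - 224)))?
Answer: -18666617509/1632829240 ≈ -11.432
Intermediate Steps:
d = 119/3 (d = (1/3)*119 = 119/3 ≈ 39.667)
g = 266205 (g = 119050 + 147155 = 266205)
C = -1260872/9 (C = -2*(119/3 + 225)**2 = -2*(794/3)**2 = -2*630436/9 = -1260872/9 ≈ -1.4010e+5)
-318325/C + g/((-175*(335 - 224))) = -318325/(-1260872/9) + 266205/((-175*(335 - 224))) = -318325*(-9/1260872) + 266205/((-175*111)) = 2864925/1260872 + 266205/(-19425) = 2864925/1260872 + 266205*(-1/19425) = 2864925/1260872 - 17747/1295 = -18666617509/1632829240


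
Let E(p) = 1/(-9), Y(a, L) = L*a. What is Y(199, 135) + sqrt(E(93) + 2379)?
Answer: 26865 + sqrt(21410)/3 ≈ 26914.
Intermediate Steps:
E(p) = -1/9
Y(199, 135) + sqrt(E(93) + 2379) = 135*199 + sqrt(-1/9 + 2379) = 26865 + sqrt(21410/9) = 26865 + sqrt(21410)/3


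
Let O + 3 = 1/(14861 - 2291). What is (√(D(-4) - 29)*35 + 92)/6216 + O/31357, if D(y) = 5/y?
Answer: 250195069/17014464985 + 55*I/1776 ≈ 0.014705 + 0.030968*I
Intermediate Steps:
O = -37709/12570 (O = -3 + 1/(14861 - 2291) = -3 + 1/12570 = -37709/12570 ≈ -2.9999)
(√(D(-4) - 29)*35 + 92)/6216 + O/31357 = (√(5/(-4) - 29)*35 + 92)/6216 - 37709/12570/31357 = (√(5*(-¼) - 29)*35 + 92)*(1/6216) - 37709/12570*1/31357 = (√(-5/4 - 29)*35 + 92)*(1/6216) - 37709/394157490 = (√(-121/4)*35 + 92)*(1/6216) - 37709/394157490 = ((11*I/2)*35 + 92)*(1/6216) - 37709/394157490 = (385*I/2 + 92)*(1/6216) - 37709/394157490 = (92 + 385*I/2)*(1/6216) - 37709/394157490 = (23/1554 + 55*I/1776) - 37709/394157490 = 250195069/17014464985 + 55*I/1776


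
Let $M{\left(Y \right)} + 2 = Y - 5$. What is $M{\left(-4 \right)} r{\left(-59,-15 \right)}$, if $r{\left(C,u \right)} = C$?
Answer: $649$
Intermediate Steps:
$M{\left(Y \right)} = -7 + Y$ ($M{\left(Y \right)} = -2 + \left(Y - 5\right) = -2 + \left(-5 + Y\right) = -7 + Y$)
$M{\left(-4 \right)} r{\left(-59,-15 \right)} = \left(-7 - 4\right) \left(-59\right) = \left(-11\right) \left(-59\right) = 649$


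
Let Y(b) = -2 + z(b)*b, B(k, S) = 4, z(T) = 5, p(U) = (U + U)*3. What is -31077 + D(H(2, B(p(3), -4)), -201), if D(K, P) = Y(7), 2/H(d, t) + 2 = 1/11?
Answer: -31044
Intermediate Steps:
p(U) = 6*U (p(U) = (2*U)*3 = 6*U)
H(d, t) = -22/21 (H(d, t) = 2/(-2 + 1/11) = 2/(-21/11) = 2*(-11/21) = -22/21)
Y(b) = -2 + 5*b
D(K, P) = 33 (D(K, P) = -2 + 5*7 = -2 + 35 = 33)
-31077 + D(H(2, B(p(3), -4)), -201) = -31077 + 33 = -31044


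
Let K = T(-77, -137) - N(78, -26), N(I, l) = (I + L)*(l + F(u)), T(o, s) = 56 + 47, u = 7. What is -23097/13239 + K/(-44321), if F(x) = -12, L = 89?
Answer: -369686816/195588573 ≈ -1.8901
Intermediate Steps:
T(o, s) = 103
N(I, l) = (-12 + l)*(89 + I) (N(I, l) = (I + 89)*(l - 12) = (89 + I)*(-12 + l) = (-12 + l)*(89 + I))
K = 6449 (K = 103 - (-1068 - 12*78 + 89*(-26) + 78*(-26)) = 103 - (-1068 - 936 - 2314 - 2028) = 103 - 1*(-6346) = 103 + 6346 = 6449)
-23097/13239 + K/(-44321) = -23097/13239 + 6449/(-44321) = -23097*1/13239 + 6449*(-1/44321) = -7699/4413 - 6449/44321 = -369686816/195588573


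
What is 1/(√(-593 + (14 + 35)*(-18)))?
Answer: -I*√59/295 ≈ -0.026038*I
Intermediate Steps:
1/(√(-593 + (14 + 35)*(-18))) = 1/(√(-593 + 49*(-18))) = 1/(√(-593 - 882)) = 1/(√(-1475)) = 1/(5*I*√59) = -I*√59/295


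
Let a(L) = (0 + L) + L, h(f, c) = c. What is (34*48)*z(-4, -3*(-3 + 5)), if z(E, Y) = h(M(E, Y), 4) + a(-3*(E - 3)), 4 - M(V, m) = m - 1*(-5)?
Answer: 75072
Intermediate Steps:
M(V, m) = -1 - m (M(V, m) = 4 - (m - 1*(-5)) = 4 - (m + 5) = 4 - (5 + m) = 4 + (-5 - m) = -1 - m)
a(L) = 2*L (a(L) = L + L = 2*L)
z(E, Y) = 22 - 6*E (z(E, Y) = 4 + 2*(-3*(E - 3)) = 4 + 2*(-3*(-3 + E)) = 4 + 2*(9 - 3*E) = 4 + (18 - 6*E) = 22 - 6*E)
(34*48)*z(-4, -3*(-3 + 5)) = (34*48)*(22 - 6*(-4)) = 1632*(22 + 24) = 1632*46 = 75072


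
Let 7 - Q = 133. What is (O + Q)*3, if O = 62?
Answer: -192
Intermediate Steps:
Q = -126 (Q = 7 - 1*133 = 7 - 133 = -126)
(O + Q)*3 = (62 - 126)*3 = -64*3 = -192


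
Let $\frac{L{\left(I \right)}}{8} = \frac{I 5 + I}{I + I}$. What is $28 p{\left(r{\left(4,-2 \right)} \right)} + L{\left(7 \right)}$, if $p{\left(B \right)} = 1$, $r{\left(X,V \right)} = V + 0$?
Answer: $52$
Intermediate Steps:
$r{\left(X,V \right)} = V$
$L{\left(I \right)} = 24$ ($L{\left(I \right)} = 8 \frac{I 5 + I}{I + I} = 8 \frac{5 I + I}{2 I} = 8 \cdot 6 I \frac{1}{2 I} = 8 \cdot 3 = 24$)
$28 p{\left(r{\left(4,-2 \right)} \right)} + L{\left(7 \right)} = 28 \cdot 1 + 24 = 28 + 24 = 52$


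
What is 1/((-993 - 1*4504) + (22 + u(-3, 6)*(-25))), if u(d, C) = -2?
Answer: -1/5425 ≈ -0.00018433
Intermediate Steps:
1/((-993 - 1*4504) + (22 + u(-3, 6)*(-25))) = 1/((-993 - 1*4504) + (22 - 2*(-25))) = 1/((-993 - 4504) + (22 + 50)) = 1/(-5497 + 72) = 1/(-5425) = -1/5425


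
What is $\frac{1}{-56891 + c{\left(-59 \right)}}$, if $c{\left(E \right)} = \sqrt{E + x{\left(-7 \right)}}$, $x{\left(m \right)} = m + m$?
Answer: $- \frac{56891}{3236585954} - \frac{i \sqrt{73}}{3236585954} \approx -1.7577 \cdot 10^{-5} - 2.6398 \cdot 10^{-9} i$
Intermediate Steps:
$x{\left(m \right)} = 2 m$
$c{\left(E \right)} = \sqrt{-14 + E}$ ($c{\left(E \right)} = \sqrt{E + 2 \left(-7\right)} = \sqrt{E - 14} = \sqrt{-14 + E}$)
$\frac{1}{-56891 + c{\left(-59 \right)}} = \frac{1}{-56891 + \sqrt{-14 - 59}} = \frac{1}{-56891 + \sqrt{-73}} = \frac{1}{-56891 + i \sqrt{73}}$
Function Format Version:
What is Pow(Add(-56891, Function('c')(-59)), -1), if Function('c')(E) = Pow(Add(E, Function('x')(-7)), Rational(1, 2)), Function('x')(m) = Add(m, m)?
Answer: Add(Rational(-56891, 3236585954), Mul(Rational(-1, 3236585954), I, Pow(73, Rational(1, 2)))) ≈ Add(-1.7577e-5, Mul(-2.6398e-9, I))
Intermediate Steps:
Function('x')(m) = Mul(2, m)
Function('c')(E) = Pow(Add(-14, E), Rational(1, 2)) (Function('c')(E) = Pow(Add(E, Mul(2, -7)), Rational(1, 2)) = Pow(Add(E, -14), Rational(1, 2)) = Pow(Add(-14, E), Rational(1, 2)))
Pow(Add(-56891, Function('c')(-59)), -1) = Pow(Add(-56891, Pow(Add(-14, -59), Rational(1, 2))), -1) = Pow(Add(-56891, Pow(-73, Rational(1, 2))), -1) = Pow(Add(-56891, Mul(I, Pow(73, Rational(1, 2)))), -1)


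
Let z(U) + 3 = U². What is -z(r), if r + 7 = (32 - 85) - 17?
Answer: -5926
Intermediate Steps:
r = -77 (r = -7 + ((32 - 85) - 17) = -7 + (-53 - 17) = -7 - 70 = -77)
z(U) = -3 + U²
-z(r) = -(-3 + (-77)²) = -(-3 + 5929) = -1*5926 = -5926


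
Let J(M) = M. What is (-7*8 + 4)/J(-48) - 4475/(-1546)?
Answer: 36899/9276 ≈ 3.9779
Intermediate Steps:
(-7*8 + 4)/J(-48) - 4475/(-1546) = (-7*8 + 4)/(-48) - 4475/(-1546) = (-56 + 4)*(-1/48) - 4475*(-1/1546) = -52*(-1/48) + 4475/1546 = 13/12 + 4475/1546 = 36899/9276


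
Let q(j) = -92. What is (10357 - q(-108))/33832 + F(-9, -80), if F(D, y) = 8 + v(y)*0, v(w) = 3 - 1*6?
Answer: 281105/33832 ≈ 8.3089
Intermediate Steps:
v(w) = -3 (v(w) = 3 - 6 = -3)
F(D, y) = 8 (F(D, y) = 8 - 3*0 = 8 + 0 = 8)
(10357 - q(-108))/33832 + F(-9, -80) = (10357 - 1*(-92))/33832 + 8 = (10357 + 92)*(1/33832) + 8 = 10449*(1/33832) + 8 = 10449/33832 + 8 = 281105/33832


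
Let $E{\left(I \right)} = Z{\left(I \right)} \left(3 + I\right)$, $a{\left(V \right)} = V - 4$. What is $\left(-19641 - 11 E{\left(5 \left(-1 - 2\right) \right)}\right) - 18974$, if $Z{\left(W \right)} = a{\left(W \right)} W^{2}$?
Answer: $-602915$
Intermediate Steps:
$a{\left(V \right)} = -4 + V$
$Z{\left(W \right)} = W^{2} \left(-4 + W\right)$ ($Z{\left(W \right)} = \left(-4 + W\right) W^{2} = W^{2} \left(-4 + W\right)$)
$E{\left(I \right)} = I^{2} \left(-4 + I\right) \left(3 + I\right)$
$\left(-19641 - 11 E{\left(5 \left(-1 - 2\right) \right)}\right) - 18974 = \left(-19641 - 11 \left(5 \left(-1 - 2\right)\right)^{2} \left(-4 + 5 \left(-1 - 2\right)\right) \left(3 + 5 \left(-1 - 2\right)\right)\right) - 18974 = \left(-19641 - 11 \left(5 \left(-3\right)\right)^{2} \left(-4 + 5 \left(-3\right)\right) \left(3 + 5 \left(-3\right)\right)\right) - 18974 = \left(-19641 - 11 \left(-15\right)^{2} \left(-4 - 15\right) \left(3 - 15\right)\right) - 18974 = \left(-19641 - 11 \cdot 225 \left(-19\right) \left(-12\right)\right) - 18974 = \left(-19641 - 564300\right) - 18974 = -583941 - 18974 = -602915$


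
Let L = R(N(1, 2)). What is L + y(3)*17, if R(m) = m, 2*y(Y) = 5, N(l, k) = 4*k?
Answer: 101/2 ≈ 50.500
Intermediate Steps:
y(Y) = 5/2 (y(Y) = (1/2)*5 = 5/2)
L = 8 (L = 4*2 = 8)
L + y(3)*17 = 8 + (5/2)*17 = 8 + 85/2 = 101/2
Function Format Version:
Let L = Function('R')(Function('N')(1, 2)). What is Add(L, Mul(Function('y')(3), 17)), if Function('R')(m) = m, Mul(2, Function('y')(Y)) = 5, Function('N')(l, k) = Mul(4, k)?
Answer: Rational(101, 2) ≈ 50.500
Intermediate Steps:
Function('y')(Y) = Rational(5, 2) (Function('y')(Y) = Mul(Rational(1, 2), 5) = Rational(5, 2))
L = 8 (L = Mul(4, 2) = 8)
Add(L, Mul(Function('y')(3), 17)) = Add(8, Mul(Rational(5, 2), 17)) = Add(8, Rational(85, 2)) = Rational(101, 2)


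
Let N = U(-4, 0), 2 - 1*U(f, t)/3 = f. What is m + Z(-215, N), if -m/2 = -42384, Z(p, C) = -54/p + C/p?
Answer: 18225156/215 ≈ 84768.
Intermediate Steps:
U(f, t) = 6 - 3*f
N = 18 (N = 6 - 3*(-4) = 6 + 12 = 18)
m = 84768 (m = -2*(-42384) = 84768)
m + Z(-215, N) = 84768 + (-54 + 18)/(-215) = 84768 - 1/215*(-36) = 84768 + 36/215 = 18225156/215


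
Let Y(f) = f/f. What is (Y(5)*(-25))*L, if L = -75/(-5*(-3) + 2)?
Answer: 1875/17 ≈ 110.29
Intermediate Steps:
L = -75/17 (L = -75/(15 + 2) = -75/17 ≈ -4.4118)
Y(f) = 1
(Y(5)*(-25))*L = (1*(-25))*(-75/17) = -25*(-75/17) = 1875/17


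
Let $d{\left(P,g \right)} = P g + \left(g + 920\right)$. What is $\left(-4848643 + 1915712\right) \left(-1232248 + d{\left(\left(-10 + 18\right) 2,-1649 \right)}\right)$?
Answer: $3693618917091$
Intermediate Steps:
$d{\left(P,g \right)} = 920 + g + P g$ ($d{\left(P,g \right)} = P g + \left(920 + g\right) = 920 + g + P g$)
$\left(-4848643 + 1915712\right) \left(-1232248 + d{\left(\left(-10 + 18\right) 2,-1649 \right)}\right) = \left(-4848643 + 1915712\right) \left(-1232248 + \left(920 - 1649 + \left(-10 + 18\right) 2 \left(-1649\right)\right)\right) = - 2932931 \left(-1232248 + \left(920 - 1649 + 8 \cdot 2 \left(-1649\right)\right)\right) = - 2932931 \left(-1232248 + \left(920 - 1649 + 16 \left(-1649\right)\right)\right) = - 2932931 \left(-1232248 - 27113\right) = \left(-2932931\right) \left(-1259361\right) = 3693618917091$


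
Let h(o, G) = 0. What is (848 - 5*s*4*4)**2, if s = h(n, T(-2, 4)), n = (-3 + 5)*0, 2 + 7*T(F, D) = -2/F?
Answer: 719104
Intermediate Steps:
T(F, D) = -2/7 - 2/(7*F) (T(F, D) = -2/7 + (-2/F)/7 = -2/7 - 2/(7*F))
n = 0 (n = 2*0 = 0)
s = 0
(848 - 5*s*4*4)**2 = (848 - 5*0*4*4)**2 = (848 - 0*4)**2 = (848 - 5*0)**2 = (848 + 0)**2 = 848**2 = 719104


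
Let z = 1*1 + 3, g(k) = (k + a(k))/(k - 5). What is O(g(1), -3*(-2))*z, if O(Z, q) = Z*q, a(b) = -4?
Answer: 18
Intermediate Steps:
g(k) = (-4 + k)/(-5 + k) (g(k) = (k - 4)/(k - 5) = (-4 + k)/(-5 + k))
z = 4 (z = 1 + 3 = 4)
O(g(1), -3*(-2))*z = (((-4 + 1)/(-5 + 1))*(-3*(-2)))*4 = ((-3/(-4))*6)*4 = (-¼*(-3)*6)*4 = ((¾)*6)*4 = (9/2)*4 = 18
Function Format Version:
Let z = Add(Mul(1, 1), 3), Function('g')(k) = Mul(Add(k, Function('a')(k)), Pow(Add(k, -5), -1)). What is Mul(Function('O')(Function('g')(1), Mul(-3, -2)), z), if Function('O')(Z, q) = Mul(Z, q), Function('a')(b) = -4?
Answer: 18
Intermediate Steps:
Function('g')(k) = Mul(Pow(Add(-5, k), -1), Add(-4, k)) (Function('g')(k) = Mul(Add(k, -4), Pow(Add(k, -5), -1)) = Mul(Add(-4, k), Pow(Add(-5, k), -1)) = Mul(Pow(Add(-5, k), -1), Add(-4, k)))
z = 4 (z = Add(1, 3) = 4)
Mul(Function('O')(Function('g')(1), Mul(-3, -2)), z) = Mul(Mul(Mul(Pow(Add(-5, 1), -1), Add(-4, 1)), Mul(-3, -2)), 4) = Mul(Mul(Mul(Pow(-4, -1), -3), 6), 4) = Mul(Mul(Mul(Rational(-1, 4), -3), 6), 4) = Mul(Mul(Rational(3, 4), 6), 4) = Mul(Rational(9, 2), 4) = 18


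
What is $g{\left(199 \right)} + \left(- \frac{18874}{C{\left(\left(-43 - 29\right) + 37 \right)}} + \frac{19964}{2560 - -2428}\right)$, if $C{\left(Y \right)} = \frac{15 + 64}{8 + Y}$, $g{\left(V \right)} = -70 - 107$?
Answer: $\frac{618426194}{98513} \approx 6277.6$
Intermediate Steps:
$g{\left(V \right)} = -177$ ($g{\left(V \right)} = -70 - 107 = -177$)
$C{\left(Y \right)} = \frac{79}{8 + Y}$
$g{\left(199 \right)} + \left(- \frac{18874}{C{\left(\left(-43 - 29\right) + 37 \right)}} + \frac{19964}{2560 - -2428}\right) = -177 - \left(- \frac{19964}{2560 - -2428} + \left(\frac{849330}{79} + \frac{18874 \left(-43 - 29\right)}{79}\right)\right) = -177 + \left(- \frac{18874}{79 \frac{1}{8 + \left(-72 + 37\right)}} + \frac{19964}{2560 + 2428}\right) = -177 + \left(- \frac{18874}{79 \frac{1}{8 - 35}} + \frac{19964}{4988}\right) = -177 - \left(- \frac{4991}{1247} + \frac{18874}{79 \frac{1}{-27}}\right) = -177 - \left(- \frac{4991}{1247} + \frac{18874}{79 \left(- \frac{1}{27}\right)}\right) = -177 - \left(- \frac{4991}{1247} + \frac{18874}{- \frac{79}{27}}\right) = -177 + \left(\left(-18874\right) \left(- \frac{27}{79}\right) + \frac{4991}{1247}\right) = -177 + \left(\frac{509598}{79} + \frac{4991}{1247}\right) = -177 + \frac{635862995}{98513} = \frac{618426194}{98513}$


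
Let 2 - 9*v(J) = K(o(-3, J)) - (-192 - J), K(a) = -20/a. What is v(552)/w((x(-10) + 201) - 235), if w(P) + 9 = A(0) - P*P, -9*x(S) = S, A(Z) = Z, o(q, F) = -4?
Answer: 6723/88345 ≈ 0.076099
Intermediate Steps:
x(S) = -S/9
v(J) = -65/3 - J/9 (v(J) = 2/9 - (-20/(-4) - (-192 - J))/9 = 2/9 - (-20*(-1/4) + (192 + J))/9 = 2/9 - (5 + (192 + J))/9 = 2/9 - (197 + J)/9 = 2/9 + (-197/9 - J/9) = -65/3 - J/9)
w(P) = -9 - P**2 (w(P) = -9 + (0 - P*P) = -9 + (0 - P**2) = -9 - P**2)
v(552)/w((x(-10) + 201) - 235) = (-65/3 - 1/9*552)/(-9 - ((-1/9*(-10) + 201) - 235)**2) = (-65/3 - 184/3)/(-9 - ((10/9 + 201) - 235)**2) = -83/(-9 - (1819/9 - 235)**2) = -83/(-9 - (-296/9)**2) = -83/(-9 - 1*87616/81) = -83/(-9 - 87616/81) = -83/(-88345/81) = -83*(-81/88345) = 6723/88345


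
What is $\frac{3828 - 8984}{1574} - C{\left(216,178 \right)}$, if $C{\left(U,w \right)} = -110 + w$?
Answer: $- \frac{56094}{787} \approx -71.276$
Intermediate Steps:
$\frac{3828 - 8984}{1574} - C{\left(216,178 \right)} = \frac{3828 - 8984}{1574} - \left(-110 + 178\right) = \left(3828 - 8984\right) \frac{1}{1574} - 68 = \left(-5156\right) \frac{1}{1574} - 68 = - \frac{2578}{787} - 68 = - \frac{56094}{787}$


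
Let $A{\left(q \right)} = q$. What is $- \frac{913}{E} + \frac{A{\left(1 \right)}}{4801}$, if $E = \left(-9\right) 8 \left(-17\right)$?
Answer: $- \frac{4382089}{5876424} \approx -0.74571$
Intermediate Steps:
$E = 1224$ ($E = \left(-72\right) \left(-17\right) = 1224$)
$- \frac{913}{E} + \frac{A{\left(1 \right)}}{4801} = - \frac{913}{1224} + 1 \cdot \frac{1}{4801} = \left(-913\right) \frac{1}{1224} + 1 \cdot \frac{1}{4801} = - \frac{913}{1224} + \frac{1}{4801} = - \frac{4382089}{5876424}$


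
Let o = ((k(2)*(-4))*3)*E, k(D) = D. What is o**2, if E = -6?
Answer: 20736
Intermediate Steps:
o = 144 (o = ((2*(-4))*3)*(-6) = -8*3*(-6) = -24*(-6) = 144)
o**2 = 144**2 = 20736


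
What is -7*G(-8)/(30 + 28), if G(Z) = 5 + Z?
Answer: 21/58 ≈ 0.36207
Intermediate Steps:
-7*G(-8)/(30 + 28) = -7*(5 - 8)/(30 + 28) = -7*(-3)/58 = -7*(-3/58) = 21/58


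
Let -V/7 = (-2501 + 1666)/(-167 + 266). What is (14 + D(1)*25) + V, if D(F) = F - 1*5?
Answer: -2669/99 ≈ -26.960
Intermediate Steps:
D(F) = -5 + F (D(F) = F - 5 = -5 + F)
V = 5845/99 (V = -7*(-2501 + 1666)/(-167 + 266) = -(-5845)/99 = -7*(-835/99) = 5845/99 ≈ 59.040)
(14 + D(1)*25) + V = (14 + (-5 + 1)*25) + 5845/99 = (14 - 4*25) + 5845/99 = (14 - 100) + 5845/99 = -86 + 5845/99 = -2669/99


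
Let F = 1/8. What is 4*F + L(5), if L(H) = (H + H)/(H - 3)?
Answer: 11/2 ≈ 5.5000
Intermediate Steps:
F = ⅛ ≈ 0.12500
L(H) = 2*H/(-3 + H) (L(H) = (2*H)/(-3 + H) = 2*H/(-3 + H))
4*F + L(5) = 4*(⅛) + 2*5/(-3 + 5) = ½ + 2*5/2 = ½ + 2*5*(½) = ½ + 5 = 11/2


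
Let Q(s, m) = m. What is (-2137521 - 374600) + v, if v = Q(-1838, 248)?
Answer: -2511873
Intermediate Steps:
v = 248
(-2137521 - 374600) + v = (-2137521 - 374600) + 248 = -2512121 + 248 = -2511873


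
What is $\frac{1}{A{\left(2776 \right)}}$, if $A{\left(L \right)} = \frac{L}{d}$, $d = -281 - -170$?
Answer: $- \frac{111}{2776} \approx -0.039986$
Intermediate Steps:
$d = -111$ ($d = -281 + 170 = -111$)
$A{\left(L \right)} = - \frac{L}{111}$ ($A{\left(L \right)} = \frac{L}{-111} = L \left(- \frac{1}{111}\right) = - \frac{L}{111}$)
$\frac{1}{A{\left(2776 \right)}} = \frac{1}{\left(- \frac{1}{111}\right) 2776} = \frac{1}{- \frac{2776}{111}} = - \frac{111}{2776}$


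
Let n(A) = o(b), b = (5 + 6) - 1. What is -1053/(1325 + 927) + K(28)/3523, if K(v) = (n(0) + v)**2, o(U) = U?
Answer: -457831/7933796 ≈ -0.057706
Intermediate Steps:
b = 10 (b = 11 - 1 = 10)
n(A) = 10
K(v) = (10 + v)**2
-1053/(1325 + 927) + K(28)/3523 = -1053/(1325 + 927) + (10 + 28)**2/3523 = -1053/2252 + 38**2*(1/3523) = -1053*1/2252 + 1444*(1/3523) = -1053/2252 + 1444/3523 = -457831/7933796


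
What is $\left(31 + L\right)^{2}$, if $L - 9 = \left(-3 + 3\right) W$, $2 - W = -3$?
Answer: $1600$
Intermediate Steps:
$W = 5$ ($W = 2 - -3 = 2 + 3 = 5$)
$L = 9$ ($L = 9 + \left(-3 + 3\right) 5 = 9 + 0 \cdot 5 = 9 + 0 = 9$)
$\left(31 + L\right)^{2} = \left(31 + 9\right)^{2} = 40^{2} = 1600$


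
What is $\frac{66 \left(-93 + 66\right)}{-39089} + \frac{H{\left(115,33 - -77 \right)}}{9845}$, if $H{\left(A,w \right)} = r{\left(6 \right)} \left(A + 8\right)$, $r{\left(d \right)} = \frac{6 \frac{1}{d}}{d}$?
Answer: $\frac{36690229}{769662410} \approx 0.047671$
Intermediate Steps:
$r{\left(d \right)} = \frac{6}{d^{2}}$
$H{\left(A,w \right)} = \frac{4}{3} + \frac{A}{6}$ ($H{\left(A,w \right)} = \frac{6}{36} \left(A + 8\right) = 6 \cdot \frac{1}{36} \left(8 + A\right) = \frac{8 + A}{6} = \frac{4}{3} + \frac{A}{6}$)
$\frac{66 \left(-93 + 66\right)}{-39089} + \frac{H{\left(115,33 - -77 \right)}}{9845} = \frac{66 \left(-93 + 66\right)}{-39089} + \frac{\frac{4}{3} + \frac{1}{6} \cdot 115}{9845} = 66 \left(-27\right) \left(- \frac{1}{39089}\right) + \left(\frac{4}{3} + \frac{115}{6}\right) \frac{1}{9845} = \left(-1782\right) \left(- \frac{1}{39089}\right) + \frac{41}{2} \cdot \frac{1}{9845} = \frac{1782}{39089} + \frac{41}{19690} = \frac{36690229}{769662410}$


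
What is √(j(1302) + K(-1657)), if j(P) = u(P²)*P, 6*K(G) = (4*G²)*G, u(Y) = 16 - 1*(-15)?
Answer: 10*I*√272968791/3 ≈ 55073.0*I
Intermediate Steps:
u(Y) = 31 (u(Y) = 16 + 15 = 31)
K(G) = 2*G³/3 (K(G) = ((4*G²)*G)/6 = (4*G³)/6 = 2*G³/3)
j(P) = 31*P
√(j(1302) + K(-1657)) = √(31*1302 + (⅔)*(-1657)³) = √(40362 + (⅔)*(-4549540393)) = √(40362 - 9099080786/3) = √(-9098959700/3) = 10*I*√272968791/3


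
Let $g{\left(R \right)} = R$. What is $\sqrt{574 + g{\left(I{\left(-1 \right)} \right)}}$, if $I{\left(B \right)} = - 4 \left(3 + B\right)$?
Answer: $\sqrt{566} \approx 23.791$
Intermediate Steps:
$I{\left(B \right)} = -12 - 4 B$
$\sqrt{574 + g{\left(I{\left(-1 \right)} \right)}} = \sqrt{574 - 8} = \sqrt{566}$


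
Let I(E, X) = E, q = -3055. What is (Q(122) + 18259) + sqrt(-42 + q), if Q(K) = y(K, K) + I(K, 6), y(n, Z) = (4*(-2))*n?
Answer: 17405 + I*sqrt(3097) ≈ 17405.0 + 55.651*I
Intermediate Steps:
y(n, Z) = -8*n
Q(K) = -7*K (Q(K) = -8*K + K = -7*K)
(Q(122) + 18259) + sqrt(-42 + q) = (-7*122 + 18259) + sqrt(-42 - 3055) = (-854 + 18259) + sqrt(-3097) = 17405 + I*sqrt(3097)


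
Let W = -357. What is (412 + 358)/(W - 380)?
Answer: -70/67 ≈ -1.0448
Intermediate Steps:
(412 + 358)/(W - 380) = (412 + 358)/(-357 - 380) = 770/(-737) = 770*(-1/737) = -70/67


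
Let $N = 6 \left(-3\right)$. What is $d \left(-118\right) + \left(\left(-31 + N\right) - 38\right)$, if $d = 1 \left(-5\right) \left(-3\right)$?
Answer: $-1857$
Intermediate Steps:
$N = -18$
$d = 15$ ($d = \left(-5\right) \left(-3\right) = 15$)
$d \left(-118\right) + \left(\left(-31 + N\right) - 38\right) = 15 \left(-118\right) - 87 = -1770 - 87 = -1857$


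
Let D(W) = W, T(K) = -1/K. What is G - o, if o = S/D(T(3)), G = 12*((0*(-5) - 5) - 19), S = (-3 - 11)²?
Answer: 300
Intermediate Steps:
S = 196 (S = (-14)² = 196)
G = -288 (G = 12*((0 - 5) - 19) = 12*(-5 - 19) = 12*(-24) = -288)
o = -588 (o = 196/((-1/3)) = 196/((-1*⅓)) = 196/(-⅓) = 196*(-3) = -588)
G - o = -288 - 1*(-588) = -288 + 588 = 300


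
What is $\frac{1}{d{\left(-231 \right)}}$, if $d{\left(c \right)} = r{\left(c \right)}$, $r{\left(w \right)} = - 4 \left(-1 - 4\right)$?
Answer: $\frac{1}{20} \approx 0.05$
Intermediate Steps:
$r{\left(w \right)} = 20$ ($r{\left(w \right)} = \left(-4\right) \left(-5\right) = 20$)
$d{\left(c \right)} = 20$
$\frac{1}{d{\left(-231 \right)}} = \frac{1}{20}$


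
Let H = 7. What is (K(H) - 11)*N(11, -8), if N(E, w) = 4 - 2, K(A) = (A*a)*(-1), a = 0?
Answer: -22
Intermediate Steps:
K(A) = 0 (K(A) = (A*0)*(-1) = 0*(-1) = 0)
N(E, w) = 2
(K(H) - 11)*N(11, -8) = (0 - 11)*2 = -11*2 = -22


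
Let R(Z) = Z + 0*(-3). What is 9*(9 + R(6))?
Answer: 135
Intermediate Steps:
R(Z) = Z (R(Z) = Z + 0 = Z)
9*(9 + R(6)) = 9*(9 + 6) = 9*15 = 135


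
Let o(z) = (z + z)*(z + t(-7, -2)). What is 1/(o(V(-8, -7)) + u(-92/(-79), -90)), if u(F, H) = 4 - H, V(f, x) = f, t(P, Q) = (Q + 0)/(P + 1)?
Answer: 3/650 ≈ 0.0046154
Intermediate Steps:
t(P, Q) = Q/(1 + P)
o(z) = 2*z*(1/3 + z) (o(z) = (z + z)*(z - 2/(1 - 7)) = (2*z)*(z - 2/(-6)) = (2*z)*(z - 2*(-1/6)) = (2*z)*(z + 1/3) = (2*z)*(1/3 + z) = 2*z*(1/3 + z))
1/(o(V(-8, -7)) + u(-92/(-79), -90)) = 1/((2/3)*(-8)*(1 + 3*(-8)) + (4 - 1*(-90))) = 1/((2/3)*(-8)*(1 - 24) + (4 + 90)) = 1/((2/3)*(-8)*(-23) + 94) = 1/(368/3 + 94) = 1/(650/3) = 3/650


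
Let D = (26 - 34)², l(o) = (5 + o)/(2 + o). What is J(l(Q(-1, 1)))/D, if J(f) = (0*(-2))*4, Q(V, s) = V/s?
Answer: 0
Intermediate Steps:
l(o) = (5 + o)/(2 + o)
J(f) = 0 (J(f) = 0*4 = 0)
D = 64 (D = (-8)² = 64)
J(l(Q(-1, 1)))/D = 0/64 = 0*(1/64) = 0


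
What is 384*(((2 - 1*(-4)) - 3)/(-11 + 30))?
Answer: 1152/19 ≈ 60.632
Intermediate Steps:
384*(((2 - 1*(-4)) - 3)/(-11 + 30)) = 384*(((2 + 4) - 3)/19) = 384*((6 - 3)*(1/19)) = 384*(3*(1/19)) = 384*(3/19) = 1152/19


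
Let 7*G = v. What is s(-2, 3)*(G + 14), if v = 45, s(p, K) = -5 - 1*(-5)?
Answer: 0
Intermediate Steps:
s(p, K) = 0 (s(p, K) = -5 + 5 = 0)
G = 45/7 (G = (1/7)*45 = 45/7 ≈ 6.4286)
s(-2, 3)*(G + 14) = 0*(45/7 + 14) = 0*(143/7) = 0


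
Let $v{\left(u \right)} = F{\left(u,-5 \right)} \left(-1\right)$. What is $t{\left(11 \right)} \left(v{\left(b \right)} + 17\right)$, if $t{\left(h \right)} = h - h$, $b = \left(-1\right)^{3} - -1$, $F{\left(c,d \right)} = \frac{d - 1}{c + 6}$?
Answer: $0$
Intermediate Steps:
$F{\left(c,d \right)} = \frac{-1 + d}{6 + c}$
$b = 0$ ($b = -1 + 1 = 0$)
$v{\left(u \right)} = \frac{6}{6 + u}$ ($v{\left(u \right)} = \frac{-1 - 5}{6 + u} \left(-1\right) = \frac{1}{6 + u} \left(-6\right) \left(-1\right) = - \frac{6}{6 + u} \left(-1\right) = \frac{6}{6 + u}$)
$t{\left(h \right)} = 0$
$t{\left(11 \right)} \left(v{\left(b \right)} + 17\right) = 0 \left(\frac{6}{6 + 0} + 17\right) = 0 \left(\frac{6}{6} + 17\right) = 0 \left(6 \cdot \frac{1}{6} + 17\right) = 0 \left(1 + 17\right) = 0 \cdot 18 = 0$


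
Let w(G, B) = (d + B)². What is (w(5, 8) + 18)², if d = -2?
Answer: 2916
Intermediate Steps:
w(G, B) = (-2 + B)²
(w(5, 8) + 18)² = ((-2 + 8)² + 18)² = (6² + 18)² = (36 + 18)² = 54² = 2916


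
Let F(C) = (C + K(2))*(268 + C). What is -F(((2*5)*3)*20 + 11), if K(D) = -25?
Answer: -515094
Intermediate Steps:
F(C) = (-25 + C)*(268 + C) (F(C) = (C - 25)*(268 + C) = (-25 + C)*(268 + C))
-F(((2*5)*3)*20 + 11) = -(-6700 + (((2*5)*3)*20 + 11)² + 243*(((2*5)*3)*20 + 11)) = -(-6700 + ((10*3)*20 + 11)² + 243*((10*3)*20 + 11)) = -(-6700 + (30*20 + 11)² + 243*(30*20 + 11)) = -(-6700 + (600 + 11)² + 243*(600 + 11)) = -(-6700 + 611² + 243*611) = -(-6700 + 373321 + 148473) = -1*515094 = -515094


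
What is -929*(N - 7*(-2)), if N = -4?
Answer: -9290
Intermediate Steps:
-929*(N - 7*(-2)) = -929*(-4 - 7*(-2)) = -929*(-4 + 14) = -929*10 = -9290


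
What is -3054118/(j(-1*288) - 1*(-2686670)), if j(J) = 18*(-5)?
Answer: -1527059/1343290 ≈ -1.1368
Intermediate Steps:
j(J) = -90
-3054118/(j(-1*288) - 1*(-2686670)) = -3054118/(-90 - 1*(-2686670)) = -3054118/(-90 + 2686670) = -3054118/2686580 = -3054118*1/2686580 = -1527059/1343290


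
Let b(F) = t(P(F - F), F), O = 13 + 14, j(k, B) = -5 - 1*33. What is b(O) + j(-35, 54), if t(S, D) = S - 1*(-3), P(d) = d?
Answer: -35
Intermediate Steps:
t(S, D) = 3 + S (t(S, D) = S + 3 = 3 + S)
j(k, B) = -38 (j(k, B) = -5 - 33 = -38)
O = 27
b(F) = 3 (b(F) = 3 + (F - F) = 3 + 0 = 3)
b(O) + j(-35, 54) = 3 - 38 = -35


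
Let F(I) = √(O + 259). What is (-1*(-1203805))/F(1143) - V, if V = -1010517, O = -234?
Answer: 1251278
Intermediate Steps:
F(I) = 5 (F(I) = √(-234 + 259) = √25 = 5)
(-1*(-1203805))/F(1143) - V = -1*(-1203805)/5 - 1*(-1010517) = 1203805*(⅕) + 1010517 = 240761 + 1010517 = 1251278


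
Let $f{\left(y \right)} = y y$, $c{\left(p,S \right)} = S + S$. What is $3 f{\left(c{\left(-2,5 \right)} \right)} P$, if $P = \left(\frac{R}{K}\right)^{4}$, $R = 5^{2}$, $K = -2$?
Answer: $\frac{29296875}{4} \approx 7.3242 \cdot 10^{6}$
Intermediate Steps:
$R = 25$
$c{\left(p,S \right)} = 2 S$
$P = \frac{390625}{16}$ ($P = \left(\frac{25}{-2}\right)^{4} = \left(25 \left(- \frac{1}{2}\right)\right)^{4} = \left(- \frac{25}{2}\right)^{4} = \frac{390625}{16} \approx 24414.0$)
$f{\left(y \right)} = y^{2}$
$3 f{\left(c{\left(-2,5 \right)} \right)} P = 3 \left(2 \cdot 5\right)^{2} \cdot \frac{390625}{16} = 3 \cdot 10^{2} \cdot \frac{390625}{16} = 3 \cdot 100 \cdot \frac{390625}{16} = 300 \cdot \frac{390625}{16} = \frac{29296875}{4}$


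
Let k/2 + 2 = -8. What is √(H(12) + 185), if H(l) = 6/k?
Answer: √18470/10 ≈ 13.590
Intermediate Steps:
k = -20 (k = -4 + 2*(-8) = -4 - 16 = -20)
H(l) = -3/10 (H(l) = 6/(-20) = 6*(-1/20) = -3/10)
√(H(12) + 185) = √(-3/10 + 185) = √(1847/10) = √18470/10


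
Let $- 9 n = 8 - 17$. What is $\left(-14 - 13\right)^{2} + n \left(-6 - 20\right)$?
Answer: $703$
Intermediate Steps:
$n = 1$ ($n = - \frac{8 - 17}{9} = \left(- \frac{1}{9}\right) \left(-9\right) = 1$)
$\left(-14 - 13\right)^{2} + n \left(-6 - 20\right) = \left(-14 - 13\right)^{2} + 1 \left(-6 - 20\right) = \left(-27\right)^{2} + 1 \left(-26\right) = 729 - 26 = 703$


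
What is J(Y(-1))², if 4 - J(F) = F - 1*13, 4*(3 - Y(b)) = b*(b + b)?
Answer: 841/4 ≈ 210.25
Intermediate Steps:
Y(b) = 3 - b²/2 (Y(b) = 3 - b*(b + b)/4 = 3 - b*2*b/4 = 3 - b²/2)
J(F) = 17 - F (J(F) = 4 - (F - 1*13) = 4 - (F - 13) = 4 - (-13 + F) = 4 + (13 - F) = 17 - F)
J(Y(-1))² = (17 - (3 - ½*(-1)²))² = (17 - (3 - ½*1))² = (17 - (3 - ½))² = (17 - 1*5/2)² = (17 - 5/2)² = (29/2)² = 841/4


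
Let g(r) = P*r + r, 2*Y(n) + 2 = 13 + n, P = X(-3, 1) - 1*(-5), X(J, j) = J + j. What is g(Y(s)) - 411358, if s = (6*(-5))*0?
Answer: -411336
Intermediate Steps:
P = 3 (P = (-3 + 1) - 1*(-5) = -2 + 5 = 3)
s = 0 (s = -30*0 = 0)
Y(n) = 11/2 + n/2 (Y(n) = -1 + (13 + n)/2 = -1 + (13/2 + n/2) = 11/2 + n/2)
g(r) = 4*r (g(r) = 3*r + r = 4*r)
g(Y(s)) - 411358 = 4*(11/2 + (½)*0) - 411358 = 4*(11/2 + 0) - 411358 = 4*(11/2) - 411358 = 22 - 411358 = -411336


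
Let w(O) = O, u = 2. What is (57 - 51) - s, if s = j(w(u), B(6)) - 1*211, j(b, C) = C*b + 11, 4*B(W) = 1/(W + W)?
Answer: 4943/24 ≈ 205.96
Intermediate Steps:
B(W) = 1/(8*W) (B(W) = 1/(4*(W + W)) = 1/(4*((2*W))) = (1/(2*W))/4 = 1/(8*W))
j(b, C) = 11 + C*b
s = -4799/24 (s = (11 + ((⅛)/6)*2) - 1*211 = (11 + ((⅛)*(⅙))*2) - 211 = (11 + (1/48)*2) - 211 = (11 + 1/24) - 211 = 265/24 - 211 = -4799/24 ≈ -199.96)
(57 - 51) - s = (57 - 51) - 1*(-4799/24) = 6 + 4799/24 = 4943/24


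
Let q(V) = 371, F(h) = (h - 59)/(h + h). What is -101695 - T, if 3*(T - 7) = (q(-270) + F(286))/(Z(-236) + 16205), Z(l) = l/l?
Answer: -942760524877/9269832 ≈ -1.0170e+5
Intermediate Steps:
F(h) = (-59 + h)/(2*h) (F(h) = (-59 + h)/((2*h)) = (-59 + h)*(1/(2*h)) = (-59 + h)/(2*h))
Z(l) = 1
T = 64959637/9269832 (T = 7 + ((371 + (½)*(-59 + 286)/286)/(1 + 16205))/3 = 7 + ((371 + (½)*(1/286)*227)/16206)/3 = 7 + ((371 + 227/572)*(1/16206))/3 = 7 + ((212439/572)*(1/16206))/3 = 7 + (⅓)*(70813/3089944) = 7 + 70813/9269832 = 64959637/9269832 ≈ 7.0076)
-101695 - T = -101695 - 1*64959637/9269832 = -101695 - 64959637/9269832 = -942760524877/9269832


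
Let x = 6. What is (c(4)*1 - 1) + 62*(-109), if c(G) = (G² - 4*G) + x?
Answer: -6753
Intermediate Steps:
c(G) = 6 + G² - 4*G (c(G) = (G² - 4*G) + 6 = 6 + G² - 4*G)
(c(4)*1 - 1) + 62*(-109) = ((6 + 4² - 4*4)*1 - 1) + 62*(-109) = ((6 + 16 - 16)*1 - 1) - 6758 = (6*1 - 1) - 6758 = (6 - 1) - 6758 = 5 - 6758 = -6753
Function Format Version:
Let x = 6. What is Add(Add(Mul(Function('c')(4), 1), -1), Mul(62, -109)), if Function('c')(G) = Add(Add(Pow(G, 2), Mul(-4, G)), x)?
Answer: -6753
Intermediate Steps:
Function('c')(G) = Add(6, Pow(G, 2), Mul(-4, G)) (Function('c')(G) = Add(Add(Pow(G, 2), Mul(-4, G)), 6) = Add(6, Pow(G, 2), Mul(-4, G)))
Add(Add(Mul(Function('c')(4), 1), -1), Mul(62, -109)) = Add(Add(Mul(Add(6, Pow(4, 2), Mul(-4, 4)), 1), -1), Mul(62, -109)) = Add(Add(Mul(Add(6, 16, -16), 1), -1), -6758) = Add(Add(Mul(6, 1), -1), -6758) = Add(Add(6, -1), -6758) = Add(5, -6758) = -6753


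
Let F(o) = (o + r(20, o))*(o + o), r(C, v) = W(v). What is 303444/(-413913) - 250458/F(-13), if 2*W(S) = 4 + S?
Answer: -2661689466/4828985 ≈ -551.19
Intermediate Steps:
W(S) = 2 + S/2 (W(S) = (4 + S)/2 = 2 + S/2)
r(C, v) = 2 + v/2
F(o) = 2*o*(2 + 3*o/2) (F(o) = (o + (2 + o/2))*(o + o) = (2 + 3*o/2)*(2*o) = 2*o*(2 + 3*o/2))
303444/(-413913) - 250458/F(-13) = 303444/(-413913) - 250458*(-1/(13*(4 + 3*(-13)))) = 303444*(-1/413913) - 250458*(-1/(13*(4 - 39))) = -101148/137971 - 250458/((-13*(-35))) = -101148/137971 - 250458/455 = -101148/137971 - 250458*1/455 = -101148/137971 - 19266/35 = -2661689466/4828985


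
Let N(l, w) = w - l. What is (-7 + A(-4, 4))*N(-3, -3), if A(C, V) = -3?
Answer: 0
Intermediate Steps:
(-7 + A(-4, 4))*N(-3, -3) = (-7 - 3)*(-3 - 1*(-3)) = -10*(-3 + 3) = -10*0 = 0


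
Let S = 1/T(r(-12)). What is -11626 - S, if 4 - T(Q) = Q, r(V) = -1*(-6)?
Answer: -23251/2 ≈ -11626.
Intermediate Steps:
r(V) = 6
T(Q) = 4 - Q
S = -½ (S = 1/(4 - 1*6) = 1/(4 - 6) = 1/(-2) = -½ ≈ -0.50000)
-11626 - S = -11626 - 1*(-½) = -11626 + ½ = -23251/2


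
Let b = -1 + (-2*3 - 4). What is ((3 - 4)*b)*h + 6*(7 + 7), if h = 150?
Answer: 1734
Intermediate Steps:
b = -11 (b = -1 + (-6 - 4) = -1 - 10 = -11)
((3 - 4)*b)*h + 6*(7 + 7) = ((3 - 4)*(-11))*150 + 6*(7 + 7) = -1*(-11)*150 + 6*14 = 11*150 + 84 = 1650 + 84 = 1734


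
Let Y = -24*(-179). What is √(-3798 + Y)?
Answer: √498 ≈ 22.316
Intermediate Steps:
Y = 4296
√(-3798 + Y) = √(-3798 + 4296) = √498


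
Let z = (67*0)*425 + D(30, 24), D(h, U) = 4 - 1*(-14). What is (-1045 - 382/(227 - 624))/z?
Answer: -138161/2382 ≈ -58.002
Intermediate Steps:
D(h, U) = 18 (D(h, U) = 4 + 14 = 18)
z = 18 (z = (67*0)*425 + 18 = 0*425 + 18 = 0 + 18 = 18)
(-1045 - 382/(227 - 624))/z = (-1045 - 382/(227 - 624))/18 = (-1045 - 382/(-397))*(1/18) = (-1045 - 382*(-1/397))*(1/18) = (-1045 + 382/397)*(1/18) = -414483/397*1/18 = -138161/2382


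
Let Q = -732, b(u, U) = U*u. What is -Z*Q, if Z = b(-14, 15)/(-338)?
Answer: 76860/169 ≈ 454.79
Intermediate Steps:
Z = 105/169 (Z = (15*(-14))/(-338) = -210*(-1/338) = 105/169 ≈ 0.62130)
-Z*Q = -105*(-732)/169 = -1*(-76860/169) = 76860/169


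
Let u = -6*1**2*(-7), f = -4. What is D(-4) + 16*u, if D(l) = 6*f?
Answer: 648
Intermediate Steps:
D(l) = -24 (D(l) = 6*(-4) = -24)
u = 42 (u = -6*1*(-7) = -6*(-7) = 42)
D(-4) + 16*u = -24 + 16*42 = -24 + 672 = 648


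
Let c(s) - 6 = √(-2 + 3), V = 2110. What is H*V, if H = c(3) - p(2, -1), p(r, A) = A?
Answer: 16880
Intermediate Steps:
c(s) = 7 (c(s) = 6 + √(-2 + 3) = 6 + √1 = 6 + 1 = 7)
H = 8 (H = 7 - 1*(-1) = 7 + 1 = 8)
H*V = 8*2110 = 16880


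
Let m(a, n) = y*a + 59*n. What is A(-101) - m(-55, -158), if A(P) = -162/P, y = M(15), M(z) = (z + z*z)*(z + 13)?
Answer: 38271284/101 ≈ 3.7892e+5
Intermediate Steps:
M(z) = (13 + z)*(z + z²) (M(z) = (z + z²)*(13 + z) = (13 + z)*(z + z²))
y = 6720 (y = 15*(13 + 15² + 14*15) = 15*(13 + 225 + 210) = 15*448 = 6720)
m(a, n) = 59*n + 6720*a (m(a, n) = 6720*a + 59*n = 59*n + 6720*a)
A(-101) - m(-55, -158) = -162/(-101) - (59*(-158) + 6720*(-55)) = -162*(-1/101) - (-9322 - 369600) = 162/101 - 1*(-378922) = 162/101 + 378922 = 38271284/101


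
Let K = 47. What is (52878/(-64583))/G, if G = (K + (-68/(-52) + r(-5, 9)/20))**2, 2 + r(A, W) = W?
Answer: -1191517600/3445455710661 ≈ -0.00034582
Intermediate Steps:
r(A, W) = -2 + W
G = 160047801/67600 (G = (47 + (-68/(-52) + (-2 + 9)/20))**2 = (47 + (-68*(-1/52) + 7*(1/20)))**2 = (47 + (17/13 + 7/20))**2 = (47 + 431/260)**2 = (12651/260)**2 = 160047801/67600 ≈ 2367.6)
(52878/(-64583))/G = (52878/(-64583))/(160047801/67600) = (52878*(-1/64583))*(67600/160047801) = -52878/64583*67600/160047801 = -1191517600/3445455710661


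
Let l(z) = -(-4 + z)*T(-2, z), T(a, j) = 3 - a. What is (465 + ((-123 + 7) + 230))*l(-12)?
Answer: 46320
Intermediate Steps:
l(z) = 20 - 5*z (l(z) = -(-4 + z)*(3 - 1*(-2)) = -(-4 + z)*(3 + 2) = -(-4 + z)*5 = -(-20 + 5*z) = 20 - 5*z)
(465 + ((-123 + 7) + 230))*l(-12) = (465 + ((-123 + 7) + 230))*(20 - 5*(-12)) = (465 + (-116 + 230))*(20 + 60) = (465 + 114)*80 = 579*80 = 46320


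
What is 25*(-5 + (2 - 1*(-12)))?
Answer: 225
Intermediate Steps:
25*(-5 + (2 - 1*(-12))) = 25*(-5 + (2 + 12)) = 25*(-5 + 14) = 25*9 = 225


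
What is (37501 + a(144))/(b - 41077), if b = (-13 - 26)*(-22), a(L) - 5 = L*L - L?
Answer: -58098/40219 ≈ -1.4445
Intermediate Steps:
a(L) = 5 + L**2 - L (a(L) = 5 + (L*L - L) = 5 + (L**2 - L) = 5 + L**2 - L)
b = 858 (b = -39*(-22) = 858)
(37501 + a(144))/(b - 41077) = (37501 + (5 + 144**2 - 1*144))/(858 - 41077) = (37501 + (5 + 20736 - 144))/(-40219) = (37501 + 20597)*(-1/40219) = 58098*(-1/40219) = -58098/40219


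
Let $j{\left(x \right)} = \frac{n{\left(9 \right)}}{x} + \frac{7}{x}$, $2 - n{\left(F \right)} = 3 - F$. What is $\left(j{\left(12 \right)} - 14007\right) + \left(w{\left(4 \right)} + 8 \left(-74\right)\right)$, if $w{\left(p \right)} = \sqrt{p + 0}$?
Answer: $- \frac{58383}{4} \approx -14596.0$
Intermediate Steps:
$n{\left(F \right)} = -1 + F$ ($n{\left(F \right)} = 2 - \left(3 - F\right) = 2 + \left(-3 + F\right) = -1 + F$)
$j{\left(x \right)} = \frac{15}{x}$ ($j{\left(x \right)} = \frac{-1 + 9}{x} + \frac{7}{x} = \frac{8}{x} + \frac{7}{x} = \frac{15}{x}$)
$w{\left(p \right)} = \sqrt{p}$
$\left(j{\left(12 \right)} - 14007\right) + \left(w{\left(4 \right)} + 8 \left(-74\right)\right) = \left(\frac{15}{12} - 14007\right) + \left(\sqrt{4} + 8 \left(-74\right)\right) = \left(15 \cdot \frac{1}{12} - 14007\right) + \left(2 - 592\right) = \left(\frac{5}{4} - 14007\right) - 590 = - \frac{56023}{4} - 590 = - \frac{58383}{4}$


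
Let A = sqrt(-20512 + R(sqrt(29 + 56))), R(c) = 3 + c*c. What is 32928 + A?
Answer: 32928 + 2*I*sqrt(5106) ≈ 32928.0 + 142.91*I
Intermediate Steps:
R(c) = 3 + c**2
A = 2*I*sqrt(5106) (A = sqrt(-20512 + (3 + (sqrt(29 + 56))**2)) = sqrt(-20512 + (3 + (sqrt(85))**2)) = sqrt(-20512 + (3 + 85)) = sqrt(-20512 + 88) = sqrt(-20424) = 2*I*sqrt(5106) ≈ 142.91*I)
32928 + A = 32928 + 2*I*sqrt(5106)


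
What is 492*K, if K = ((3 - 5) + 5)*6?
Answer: 8856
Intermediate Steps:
K = 18 (K = (-2 + 5)*6 = 3*6 = 18)
492*K = 492*18 = 8856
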